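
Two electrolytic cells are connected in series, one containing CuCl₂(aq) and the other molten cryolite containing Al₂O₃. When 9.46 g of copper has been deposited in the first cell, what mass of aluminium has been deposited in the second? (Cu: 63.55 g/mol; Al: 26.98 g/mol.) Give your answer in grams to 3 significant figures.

2.68 g

n(Cu) = 9.46 / 63.55 = 0.1489 mol
Cu²⁺ + 2e⁻ → Cu, so n(e⁻) = 2 × 0.1489 = 0.2978 mol
Same current for the same time ⇒ same n(e⁻) = 0.2978 mol in both cells.
Al³⁺ + 3e⁻ → Al, so n(Al) = 0.2978 / 3 = 0.09927 mol
m(Al) = 0.09927 × 26.98 = 2.68 g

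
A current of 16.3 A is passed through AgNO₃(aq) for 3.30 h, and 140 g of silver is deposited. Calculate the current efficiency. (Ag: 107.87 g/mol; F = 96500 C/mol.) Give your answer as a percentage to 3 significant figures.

Q = 16.3 × 11880 = 1.936×10^5 C
n(e⁻) = 1.936×10^5 / 96500 = 2.006 mol
Ag⁺ + e⁻ → Ag, so theoretical n(Ag) = 2.006 mol → 216.4 g
Efficiency = 140 / 216.4 = 0.6470 = 64.7%

64.7%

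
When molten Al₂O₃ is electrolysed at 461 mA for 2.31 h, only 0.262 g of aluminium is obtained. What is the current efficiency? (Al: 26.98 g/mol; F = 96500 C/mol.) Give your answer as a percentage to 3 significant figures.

73.3%

Q = 0.461 × 8316 = 3834 C
n(e⁻) = 3834 / 96500 = 0.03973 mol
Al³⁺ + 3e⁻ → Al, so theoretical n(Al) = 0.01324 mol → 0.3572 g
Efficiency = 0.262 / 0.3572 = 0.7335 = 73.3%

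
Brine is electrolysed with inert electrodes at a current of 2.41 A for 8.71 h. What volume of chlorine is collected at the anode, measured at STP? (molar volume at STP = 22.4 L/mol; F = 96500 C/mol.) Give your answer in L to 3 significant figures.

8.77 L

Charge passed = 2.41 × 31356 = 75570 C
n(e⁻) = 75570 / 96500 = 0.7831 mol
2Cl⁻ → Cl₂ + 2e⁻, so n(Cl₂) = 0.7831 / 2 = 0.3916 mol
V = 0.3916 × 22.4 = 8.772 L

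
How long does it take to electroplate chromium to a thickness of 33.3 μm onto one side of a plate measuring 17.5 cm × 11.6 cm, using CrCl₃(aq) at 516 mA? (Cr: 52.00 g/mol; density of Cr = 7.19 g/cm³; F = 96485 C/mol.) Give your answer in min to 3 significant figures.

Plated area = 17.5 × 11.6 = 203.0 cm²
Volume = 203.0 × 33.3×10⁻⁴ cm = 0.6760 cm³
m(Cr) = 0.6760 × 7.19 = 4.860 g
n(Cr) = 4.860 / 52.00 = 0.09346 mol; n(e⁻) = 3 × 0.09346 = 0.2804 mol
Q = 0.2804 × 96485 = 27050 C
t = 27050 / 0.516 = 52420 s = 874 min

874 min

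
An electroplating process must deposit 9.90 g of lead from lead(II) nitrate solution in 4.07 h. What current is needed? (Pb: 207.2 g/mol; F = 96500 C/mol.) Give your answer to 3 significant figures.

0.629 A

n(Pb) = 9.90 / 207.2 = 0.04778 mol
Pb²⁺ + 2e⁻ → Pb, so n(e⁻) = 2 × 0.04778 = 0.09556 mol
Q = 0.09556 × 96500 = 9222 C
I = Q / t = 9222 / 14652 s = 0.629 A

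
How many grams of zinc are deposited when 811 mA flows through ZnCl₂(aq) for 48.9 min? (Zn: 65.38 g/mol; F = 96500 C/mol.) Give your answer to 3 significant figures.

Charge passed = 0.811 × 2934 = 2379 C
n(e⁻) = 2379 / 96500 = 0.02465 mol
Zn²⁺ + 2e⁻ → Zn, so n(Zn) = 0.02465 / 2 = 0.01233 mol
m = 0.01233 × 65.38 = 0.806 g

0.806 g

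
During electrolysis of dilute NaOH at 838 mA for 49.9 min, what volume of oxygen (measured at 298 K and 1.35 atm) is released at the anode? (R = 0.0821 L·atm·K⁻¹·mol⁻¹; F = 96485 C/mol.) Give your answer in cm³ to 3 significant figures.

Q = 0.838 A × 2994 s = 2509 C
Moles of electrons = 2509 / 96485 = 0.02600 mol
2H₂O → O₂ + 4H⁺ + 4e⁻, so n(O₂) = 0.02600 / 4 = 0.006500 mol
V = nRT/P = 0.006500 × 0.0821 × 298 / 1.35 = 0.1178 L
= 118 cm³

118 cm³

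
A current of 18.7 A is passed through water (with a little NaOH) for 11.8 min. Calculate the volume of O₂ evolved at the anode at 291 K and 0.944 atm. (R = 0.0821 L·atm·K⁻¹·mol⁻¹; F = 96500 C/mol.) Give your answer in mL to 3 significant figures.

868 mL

Q = 18.7 A × 708 s = 13240 C
n(e⁻) = Q/F = 13240/96500 = 0.1372 mol
2H₂O → O₂ + 4H⁺ + 4e⁻, so n(O₂) = 0.1372 / 4 = 0.03430 mol
V = nRT/P = 0.03430 × 0.0821 × 291 / 0.944 = 0.8681 L
= 868 mL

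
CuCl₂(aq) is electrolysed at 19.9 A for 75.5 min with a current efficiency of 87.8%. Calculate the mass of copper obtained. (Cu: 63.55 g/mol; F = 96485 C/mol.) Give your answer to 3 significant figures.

Q = 19.9 × 4530 = 90150 C
n(e⁻) = 90150 / 96485 = 0.9343 mol
Cu²⁺ + 2e⁻ → Cu, so theoretical m(Cu) = 0.4672 × 63.55 = 29.69 g
Actual mass = 87.8% × 29.69 = 26.1 g

26.1 g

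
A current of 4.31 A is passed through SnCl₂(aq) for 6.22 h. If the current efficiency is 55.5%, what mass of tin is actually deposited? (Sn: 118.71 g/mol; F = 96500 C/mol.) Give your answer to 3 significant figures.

32.9 g

Q = 4.31 × 22392 = 96510 C
n(e⁻) = 96510 / 96500 = 1.000 mol
Sn²⁺ + 2e⁻ → Sn, so theoretical m(Sn) = 0.5000 × 118.71 = 59.36 g
Actual mass = 55.5% × 59.36 = 32.9 g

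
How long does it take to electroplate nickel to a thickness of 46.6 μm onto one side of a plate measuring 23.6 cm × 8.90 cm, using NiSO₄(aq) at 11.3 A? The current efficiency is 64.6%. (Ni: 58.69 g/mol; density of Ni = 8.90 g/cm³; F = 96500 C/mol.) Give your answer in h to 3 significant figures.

Plated area = 23.6 × 8.90 = 210.0 cm²
Volume = 210.0 × 46.6×10⁻⁴ cm = 0.9786 cm³
m(Ni) = 0.9786 × 8.90 = 8.710 g
n(Ni) = 8.710 / 58.69 = 0.1484 mol; n(e⁻) = 2 × 0.1484 = 0.2968 mol
Q = 0.2968 × 96500 / 0.646 = 44340 C
t = 44340 / 11.3 = 3924 s = 1.09 h

1.09 h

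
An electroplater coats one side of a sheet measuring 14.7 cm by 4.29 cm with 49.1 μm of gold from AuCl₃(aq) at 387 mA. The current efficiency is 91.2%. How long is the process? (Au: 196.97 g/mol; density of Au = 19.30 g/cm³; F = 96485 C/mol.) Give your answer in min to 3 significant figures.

Plated area = 14.7 × 4.29 = 63.06 cm²
Volume = 63.06 × 49.1×10⁻⁴ cm = 0.3096 cm³
m(Au) = 0.3096 × 19.30 = 5.975 g
n(Au) = 5.975 / 196.97 = 0.03033 mol; n(e⁻) = 3 × 0.03033 = 0.09099 mol
Q = 0.09099 × 96485 / 0.912 = 9626 C
t = 9626 / 0.387 = 24870 s = 415 min

415 min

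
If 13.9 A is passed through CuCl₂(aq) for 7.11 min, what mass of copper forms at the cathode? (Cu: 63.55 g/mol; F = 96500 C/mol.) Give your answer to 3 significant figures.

1.95 g

Charge passed = 13.9 × 426.6 = 5930 C
n(e⁻) = 5930 / 96500 = 0.06145 mol
Cu²⁺ + 2e⁻ → Cu, so n(Cu) = 0.06145 / 2 = 0.03073 mol
m = 0.03073 × 63.55 = 1.95 g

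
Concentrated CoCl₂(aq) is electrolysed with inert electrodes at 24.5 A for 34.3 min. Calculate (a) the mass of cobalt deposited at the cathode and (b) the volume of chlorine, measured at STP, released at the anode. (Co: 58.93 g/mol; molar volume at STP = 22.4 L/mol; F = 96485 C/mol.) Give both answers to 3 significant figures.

Q = 24.5 × 2058 = 50420 C; n(e⁻) = 50420 / 96485 = 0.5226 mol
Cathode: Co²⁺ + 2e⁻ → Co → n(Co) = 0.5226/2 = 0.2613 mol → 15.4 g
Anode: 2Cl⁻ → Cl₂ + 2e⁻ → n(Cl₂) = 0.5226/2 = 0.2613 mol → 5.85 L

15.4 g Co; 5.85 L Cl₂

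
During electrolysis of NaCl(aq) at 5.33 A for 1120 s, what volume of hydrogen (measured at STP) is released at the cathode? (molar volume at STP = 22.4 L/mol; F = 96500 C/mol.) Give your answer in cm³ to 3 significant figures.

Q = It = 5.33 × 1120 = 5970 C
n(e⁻) = Q/F = 5970/96500 = 0.06187 mol
2H⁺ + 2e⁻ → H₂, so n(H₂) = 0.06187 / 2 = 0.03094 mol
V = 0.03094 × 22.4 = 0.6931 L
= 693 cm³

693 cm³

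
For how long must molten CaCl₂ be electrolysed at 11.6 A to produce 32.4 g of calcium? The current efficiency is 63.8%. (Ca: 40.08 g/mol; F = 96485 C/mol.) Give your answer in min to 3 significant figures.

n(Ca) = 32.4 / 40.08 = 0.8084 mol
Ca²⁺ + 2e⁻ → Ca, so n(e⁻) = 2 × 0.8084 = 1.617 mol
Q = 1.617 × 96485 / 0.638 = 2.445×10^5 C
t = Q / I = 2.445×10^5 / 11.6 = 21080 s = 351 min

351 min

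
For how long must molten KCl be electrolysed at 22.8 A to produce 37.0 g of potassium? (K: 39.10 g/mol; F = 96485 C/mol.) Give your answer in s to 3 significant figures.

n(K) = 37.0 / 39.10 = 0.9463 mol
K⁺ + e⁻ → K, so n(e⁻) = 0.9463 mol
Q = 0.9463 × 96485 = 91300 C
t = Q / I = 91300 / 22.8 = 4004 s

4000 s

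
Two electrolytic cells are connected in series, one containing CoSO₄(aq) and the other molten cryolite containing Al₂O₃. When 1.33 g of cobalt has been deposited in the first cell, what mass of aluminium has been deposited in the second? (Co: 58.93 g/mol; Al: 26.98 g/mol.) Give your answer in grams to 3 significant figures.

0.406 g

n(Co) = 1.33 / 58.93 = 0.02257 mol
Co²⁺ + 2e⁻ → Co, so n(e⁻) = 2 × 0.02257 = 0.04514 mol
Same current for the same time ⇒ same n(e⁻) = 0.04514 mol in both cells.
Al³⁺ + 3e⁻ → Al, so n(Al) = 0.04514 / 3 = 0.01505 mol
m(Al) = 0.01505 × 26.98 = 0.406 g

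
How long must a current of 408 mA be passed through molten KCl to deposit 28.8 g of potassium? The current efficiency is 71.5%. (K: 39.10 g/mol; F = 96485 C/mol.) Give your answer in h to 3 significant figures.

67.7 h

n(K) = 28.8 / 39.10 = 0.7366 mol
K⁺ + e⁻ → K, so n(e⁻) = 0.7366 mol
Q = 0.7366 × 96485 / 0.715 = 99400 C
t = Q / I = 99400 / 0.408 = 2.436×10^5 s = 67.7 h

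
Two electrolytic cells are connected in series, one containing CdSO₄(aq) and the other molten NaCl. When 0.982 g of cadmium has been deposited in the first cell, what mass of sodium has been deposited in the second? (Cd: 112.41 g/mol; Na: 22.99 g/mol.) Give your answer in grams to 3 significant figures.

0.402 g

n(Cd) = 0.982 / 112.41 = 0.008736 mol
Cd²⁺ + 2e⁻ → Cd, so n(e⁻) = 2 × 0.008736 = 0.01747 mol
Same current for the same time ⇒ same n(e⁻) = 0.01747 mol in both cells.
Na⁺ + e⁻ → Na, so n(Na) = 0.01747 mol
m(Na) = 0.01747 × 22.99 = 0.402 g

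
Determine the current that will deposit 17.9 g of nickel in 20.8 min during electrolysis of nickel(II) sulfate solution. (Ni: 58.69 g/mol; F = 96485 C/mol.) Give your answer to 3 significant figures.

n(Ni) = 17.9 / 58.69 = 0.3050 mol
Ni²⁺ + 2e⁻ → Ni, so n(e⁻) = 2 × 0.3050 = 0.6100 mol
Q = 0.6100 × 96485 = 58860 C
I = Q / t = 58860 / 1248 s = 47.2 A

47.2 A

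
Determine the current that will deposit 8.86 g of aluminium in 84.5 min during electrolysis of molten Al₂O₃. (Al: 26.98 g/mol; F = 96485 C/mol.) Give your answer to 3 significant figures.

n(Al) = 8.86 / 26.98 = 0.3284 mol
Al³⁺ + 3e⁻ → Al, so n(e⁻) = 3 × 0.3284 = 0.9852 mol
Q = 0.9852 × 96485 = 95060 C
I = Q / t = 95060 / 5070 s = 18.7 A

18.7 A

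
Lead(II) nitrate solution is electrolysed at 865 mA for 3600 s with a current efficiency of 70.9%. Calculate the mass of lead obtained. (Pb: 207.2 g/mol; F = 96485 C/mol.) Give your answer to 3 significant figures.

2.37 g

Q = 0.865 × 3600 = 3114 C
n(e⁻) = 3114 / 96485 = 0.03227 mol
Pb²⁺ + 2e⁻ → Pb, so theoretical m(Pb) = 0.01614 × 207.2 = 3.344 g
Actual mass = 70.9% × 3.344 = 2.37 g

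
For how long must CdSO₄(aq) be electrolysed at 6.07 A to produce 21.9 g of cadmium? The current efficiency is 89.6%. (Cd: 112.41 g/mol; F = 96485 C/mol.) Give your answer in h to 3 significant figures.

1.92 h

n(Cd) = 21.9 / 112.41 = 0.1948 mol
Cd²⁺ + 2e⁻ → Cd, so n(e⁻) = 2 × 0.1948 = 0.3896 mol
Q = 0.3896 × 96485 / 0.896 = 41950 C
t = Q / I = 41950 / 6.07 = 6911 s = 1.92 h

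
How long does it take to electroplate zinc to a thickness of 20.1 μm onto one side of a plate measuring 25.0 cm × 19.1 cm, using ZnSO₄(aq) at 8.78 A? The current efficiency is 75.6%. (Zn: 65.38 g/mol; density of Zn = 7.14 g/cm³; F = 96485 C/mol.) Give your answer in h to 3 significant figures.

Plated area = 25.0 × 19.1 = 477.5 cm²
Volume = 477.5 × 20.1×10⁻⁴ cm = 0.9598 cm³
m(Zn) = 0.9598 × 7.14 = 6.853 g
n(Zn) = 6.853 / 65.38 = 0.1048 mol; n(e⁻) = 2 × 0.1048 = 0.2096 mol
Q = 0.2096 × 96485 / 0.756 = 26750 C
t = 26750 / 8.78 = 3047 s = 0.846 h

0.846 h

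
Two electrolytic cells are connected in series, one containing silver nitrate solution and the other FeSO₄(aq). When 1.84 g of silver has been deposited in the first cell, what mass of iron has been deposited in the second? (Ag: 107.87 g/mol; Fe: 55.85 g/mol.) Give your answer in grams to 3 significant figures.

n(Ag) = 1.84 / 107.87 = 0.01706 mol
Ag⁺ + e⁻ → Ag, so n(e⁻) = 0.01706 mol
Since the cells are in series, n(e⁻) in the Fe cell is also 0.01706 mol.
Fe²⁺ + 2e⁻ → Fe, so n(Fe) = 0.01706 / 2 = 0.008530 mol
m(Fe) = 0.008530 × 55.85 = 0.476 g

0.476 g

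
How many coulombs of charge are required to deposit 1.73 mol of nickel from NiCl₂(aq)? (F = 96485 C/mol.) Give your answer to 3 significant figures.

3.34×10^5 C

Ni²⁺ + 2e⁻ → Ni, so n(e⁻) = 2 × 1.73 = 3.460 mol
Q = 3.460 × 96485 = 3.338×10^5 C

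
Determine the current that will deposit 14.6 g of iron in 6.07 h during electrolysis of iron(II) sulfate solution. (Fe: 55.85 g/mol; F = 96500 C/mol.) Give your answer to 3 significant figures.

2.31 A

n(Fe) = 14.6 / 55.85 = 0.2614 mol
Fe²⁺ + 2e⁻ → Fe, so n(e⁻) = 2 × 0.2614 = 0.5228 mol
Q = 0.5228 × 96500 = 50450 C
I = Q / t = 50450 / 21852 s = 2.31 A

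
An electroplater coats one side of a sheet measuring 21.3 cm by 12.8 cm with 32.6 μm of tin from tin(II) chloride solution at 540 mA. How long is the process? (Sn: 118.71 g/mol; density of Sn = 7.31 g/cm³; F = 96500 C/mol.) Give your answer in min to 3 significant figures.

Plated area = 21.3 × 12.8 = 272.6 cm²
Volume = 272.6 × 32.6×10⁻⁴ cm = 0.8887 cm³
m(Sn) = 0.8887 × 7.31 = 6.496 g
n(Sn) = 6.496 / 118.71 = 0.05472 mol; n(e⁻) = 2 × 0.05472 = 0.1094 mol
Q = 0.1094 × 96500 = 10560 C
t = 10560 / 0.540 = 19560 s = 326 min

326 min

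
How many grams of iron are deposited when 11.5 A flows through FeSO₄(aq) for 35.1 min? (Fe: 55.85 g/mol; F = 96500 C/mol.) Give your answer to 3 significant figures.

Charge passed = 11.5 × 2106 = 24220 C
Moles of electrons = 24220 / 96500 = 0.2510 mol
Fe²⁺ + 2e⁻ → Fe, so n(Fe) = 0.2510 / 2 = 0.1255 mol
m = 0.1255 × 55.85 = 7.01 g

7.01 g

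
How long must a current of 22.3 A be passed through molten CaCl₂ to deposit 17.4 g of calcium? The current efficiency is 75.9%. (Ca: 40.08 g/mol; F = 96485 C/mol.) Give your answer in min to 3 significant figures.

n(Ca) = 17.4 / 40.08 = 0.4341 mol
Ca²⁺ + 2e⁻ → Ca, so n(e⁻) = 2 × 0.4341 = 0.8682 mol
Q = 0.8682 × 96485 / 0.759 = 1.104×10^5 C
t = Q / I = 1.104×10^5 / 22.3 = 4951 s = 82.5 min

82.5 min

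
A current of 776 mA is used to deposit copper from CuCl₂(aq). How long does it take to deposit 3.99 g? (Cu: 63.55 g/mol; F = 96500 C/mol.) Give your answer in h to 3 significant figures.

4.34 h

n(Cu) = 3.99 / 63.55 = 0.06279 mol
Cu²⁺ + 2e⁻ → Cu, so n(e⁻) = 2 × 0.06279 = 0.1256 mol
Q = 0.1256 × 96500 = 12120 C
t = Q / I = 12120 / 0.776 = 15620 s = 4.34 h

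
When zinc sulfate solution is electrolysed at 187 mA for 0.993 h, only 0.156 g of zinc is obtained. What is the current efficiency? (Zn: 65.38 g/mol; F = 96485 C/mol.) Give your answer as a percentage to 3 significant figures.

68.9%

Q = 0.187 × 3574.8 = 668.5 C
n(e⁻) = 668.5 / 96485 = 0.006929 mol
Zn²⁺ + 2e⁻ → Zn, so theoretical n(Zn) = 0.003465 mol → 0.2265 g
Efficiency = 0.156 / 0.2265 = 0.6887 = 68.9%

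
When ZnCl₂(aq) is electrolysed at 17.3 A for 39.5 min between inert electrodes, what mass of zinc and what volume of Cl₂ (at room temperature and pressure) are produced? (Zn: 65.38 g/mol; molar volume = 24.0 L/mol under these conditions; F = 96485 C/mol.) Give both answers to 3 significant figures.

13.9 g Zn; 5.10 L Cl₂

Q = 17.3 × 2370 = 41000 C; n(e⁻) = 41000 / 96485 = 0.4249 mol
Cathode: Zn²⁺ + 2e⁻ → Zn → n(Zn) = 0.4249/2 = 0.2125 mol → 13.9 g
Anode: 2Cl⁻ → Cl₂ + 2e⁻ → n(Cl₂) = 0.4249/2 = 0.2125 mol → 5.10 L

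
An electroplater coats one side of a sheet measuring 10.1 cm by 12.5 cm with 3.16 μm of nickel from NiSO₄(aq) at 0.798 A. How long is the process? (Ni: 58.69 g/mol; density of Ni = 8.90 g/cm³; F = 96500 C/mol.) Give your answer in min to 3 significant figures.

24.4 min

Plated area = 10.1 × 12.5 = 126.3 cm²
Volume = 126.3 × 3.16×10⁻⁴ cm = 0.03991 cm³
m(Ni) = 0.03991 × 8.90 = 0.3552 g
n(Ni) = 0.3552 / 58.69 = 0.006052 mol; n(e⁻) = 2 × 0.006052 = 0.01210 mol
Q = 0.01210 × 96500 = 1168 C
t = 1168 / 0.798 = 1464 s = 24.4 min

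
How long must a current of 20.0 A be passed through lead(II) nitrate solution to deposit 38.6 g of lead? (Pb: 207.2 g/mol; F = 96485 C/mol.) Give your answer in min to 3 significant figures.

n(Pb) = 38.6 / 207.2 = 0.1863 mol
Pb²⁺ + 2e⁻ → Pb, so n(e⁻) = 2 × 0.1863 = 0.3726 mol
Q = 0.3726 × 96485 = 35950 C
t = Q / I = 35950 / 20.0 = 1798 s = 30.0 min

30.0 min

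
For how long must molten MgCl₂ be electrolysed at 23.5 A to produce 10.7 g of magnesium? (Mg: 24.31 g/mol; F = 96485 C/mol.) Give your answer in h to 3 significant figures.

1.00 h

n(Mg) = 10.7 / 24.31 = 0.4401 mol
Mg²⁺ + 2e⁻ → Mg, so n(e⁻) = 2 × 0.4401 = 0.8802 mol
Q = 0.8802 × 96485 = 84930 C
t = Q / I = 84930 / 23.5 = 3614 s = 1.00 h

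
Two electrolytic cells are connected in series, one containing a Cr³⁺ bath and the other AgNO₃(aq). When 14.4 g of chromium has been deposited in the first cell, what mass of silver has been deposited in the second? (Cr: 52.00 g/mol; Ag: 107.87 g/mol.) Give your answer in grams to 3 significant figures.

n(Cr) = 14.4 / 52.00 = 0.2769 mol
Cr³⁺ + 3e⁻ → Cr, so n(e⁻) = 3 × 0.2769 = 0.8307 mol
The cells are in series, so the same charge (and hence the same n(e⁻) = 0.8307 mol) passes through both.
Ag⁺ + e⁻ → Ag, so n(Ag) = 0.8307 mol
m(Ag) = 0.8307 × 107.87 = 89.6 g

89.6 g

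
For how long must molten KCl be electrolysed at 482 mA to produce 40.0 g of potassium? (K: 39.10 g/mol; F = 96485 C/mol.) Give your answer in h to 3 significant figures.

56.9 h

n(K) = 40.0 / 39.10 = 1.023 mol
K⁺ + e⁻ → K, so n(e⁻) = 1.023 mol
Q = 1.023 × 96485 = 98700 C
t = Q / I = 98700 / 0.482 = 2.048×10^5 s = 56.9 h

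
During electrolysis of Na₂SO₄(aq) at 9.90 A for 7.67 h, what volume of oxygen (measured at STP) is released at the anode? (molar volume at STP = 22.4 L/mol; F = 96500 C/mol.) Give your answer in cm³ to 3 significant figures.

Charge passed = 9.90 × 27612 = 2.734×10^5 C
n(e⁻) = 2.734×10^5 / 96500 = 2.833 mol
2H₂O → O₂ + 4H⁺ + 4e⁻, so n(O₂) = 2.833 / 4 = 0.7083 mol
V = 0.7083 × 22.4 = 15.87 L
= 15900 cm³

15900 cm³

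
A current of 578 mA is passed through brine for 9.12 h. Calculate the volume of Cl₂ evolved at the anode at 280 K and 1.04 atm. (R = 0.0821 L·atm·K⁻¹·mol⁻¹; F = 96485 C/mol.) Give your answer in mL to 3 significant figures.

2170 mL

Charge passed = 0.578 × 32832 = 18980 C
Moles of electrons = 18980 / 96485 = 0.1967 mol
2Cl⁻ → Cl₂ + 2e⁻, so n(Cl₂) = 0.1967 / 2 = 0.09835 mol
V = nRT/P = 0.09835 × 0.0821 × 280 / 1.04 = 2.174 L
= 2170 mL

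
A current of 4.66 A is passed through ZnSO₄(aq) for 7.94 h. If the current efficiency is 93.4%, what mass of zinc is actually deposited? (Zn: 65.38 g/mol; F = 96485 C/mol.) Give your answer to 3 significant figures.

Q = 4.66 × 28584 = 1.332×10^5 C
n(e⁻) = 1.332×10^5 / 96485 = 1.381 mol
Zn²⁺ + 2e⁻ → Zn, so theoretical m(Zn) = 0.6905 × 65.38 = 45.14 g
Actual mass = 93.4% × 45.14 = 42.2 g

42.2 g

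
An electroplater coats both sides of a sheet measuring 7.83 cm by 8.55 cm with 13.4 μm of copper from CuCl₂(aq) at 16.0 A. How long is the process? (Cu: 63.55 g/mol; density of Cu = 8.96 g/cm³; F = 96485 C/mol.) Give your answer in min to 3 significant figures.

5.08 min

Plated area = 2 × 7.83 × 8.55 = 133.9 cm²
Volume = 133.9 × 13.4×10⁻⁴ cm = 0.1794 cm³
m(Cu) = 0.1794 × 8.96 = 1.607 g
n(Cu) = 1.607 / 63.55 = 0.02529 mol; n(e⁻) = 2 × 0.02529 = 0.05058 mol
Q = 0.05058 × 96485 = 4880 C
t = 4880 / 16.0 = 305.0 s = 5.08 min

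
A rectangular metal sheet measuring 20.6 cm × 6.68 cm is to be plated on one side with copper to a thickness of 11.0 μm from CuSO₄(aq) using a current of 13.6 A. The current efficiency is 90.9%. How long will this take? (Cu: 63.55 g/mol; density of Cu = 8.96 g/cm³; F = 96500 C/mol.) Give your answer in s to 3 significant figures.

333 s

Plated area = 20.6 × 6.68 = 137.6 cm²
Volume = 137.6 × 11.0×10⁻⁴ cm = 0.1514 cm³
m(Cu) = 0.1514 × 8.96 = 1.357 g
n(Cu) = 1.357 / 63.55 = 0.02135 mol; n(e⁻) = 2 × 0.02135 = 0.04270 mol
Q = 0.04270 × 96500 / 0.909 = 4533 C
t = 4533 / 13.6 = 333.3 s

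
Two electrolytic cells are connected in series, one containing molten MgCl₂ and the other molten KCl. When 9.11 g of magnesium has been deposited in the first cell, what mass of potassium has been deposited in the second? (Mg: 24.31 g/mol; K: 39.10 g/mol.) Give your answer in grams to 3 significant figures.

29.3 g

n(Mg) = 9.11 / 24.31 = 0.3747 mol
Mg²⁺ + 2e⁻ → Mg, so n(e⁻) = 2 × 0.3747 = 0.7494 mol
Same current for the same time ⇒ same n(e⁻) = 0.7494 mol in both cells.
K⁺ + e⁻ → K, so n(K) = 0.7494 mol
m(K) = 0.7494 × 39.10 = 29.3 g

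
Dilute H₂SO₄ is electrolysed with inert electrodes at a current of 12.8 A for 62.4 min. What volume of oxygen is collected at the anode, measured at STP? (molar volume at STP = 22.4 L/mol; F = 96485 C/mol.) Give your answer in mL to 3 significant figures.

Charge passed = 12.8 × 3744 = 47920 C
n(e⁻) = Q/F = 47920/96485 = 0.4967 mol
2H₂O → O₂ + 4H⁺ + 4e⁻, so n(O₂) = 0.4967 / 4 = 0.1242 mol
V = 0.1242 × 22.4 = 2.782 L
= 2780 mL

2780 mL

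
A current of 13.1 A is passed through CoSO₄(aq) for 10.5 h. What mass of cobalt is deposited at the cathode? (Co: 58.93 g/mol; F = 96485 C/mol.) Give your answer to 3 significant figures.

Charge passed = 13.1 × 37800 = 4.952×10^5 C
n(e⁻) = 4.952×10^5 / 96485 = 5.132 mol
Co²⁺ + 2e⁻ → Co, so n(Co) = 5.132 / 2 = 2.566 mol
m = 2.566 × 58.93 = 151 g

151 g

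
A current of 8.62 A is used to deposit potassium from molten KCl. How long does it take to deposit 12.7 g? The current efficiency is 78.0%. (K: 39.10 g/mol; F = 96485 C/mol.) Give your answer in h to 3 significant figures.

1.29 h

n(K) = 12.7 / 39.10 = 0.3248 mol
K⁺ + e⁻ → K, so n(e⁻) = 0.3248 mol
Q = 0.3248 × 96485 / 0.780 = 40180 C
t = Q / I = 40180 / 8.62 = 4661 s = 1.29 h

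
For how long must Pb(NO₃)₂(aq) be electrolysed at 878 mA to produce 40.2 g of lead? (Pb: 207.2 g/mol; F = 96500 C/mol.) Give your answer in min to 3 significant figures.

n(Pb) = 40.2 / 207.2 = 0.1940 mol
Pb²⁺ + 2e⁻ → Pb, so n(e⁻) = 2 × 0.1940 = 0.3880 mol
Q = 0.3880 × 96500 = 37440 C
t = Q / I = 37440 / 0.878 = 42640 s = 711 min

711 min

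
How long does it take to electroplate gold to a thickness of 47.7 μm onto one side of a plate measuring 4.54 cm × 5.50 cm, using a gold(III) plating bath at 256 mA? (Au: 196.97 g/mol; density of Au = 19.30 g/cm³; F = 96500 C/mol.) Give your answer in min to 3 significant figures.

Plated area = 4.54 × 5.50 = 24.97 cm²
Volume = 24.97 × 47.7×10⁻⁴ cm = 0.1191 cm³
m(Au) = 0.1191 × 19.30 = 2.299 g
n(Au) = 2.299 / 196.97 = 0.01167 mol; n(e⁻) = 3 × 0.01167 = 0.03501 mol
Q = 0.03501 × 96500 = 3378 C
t = 3378 / 0.256 = 13200 s = 220 min

220 min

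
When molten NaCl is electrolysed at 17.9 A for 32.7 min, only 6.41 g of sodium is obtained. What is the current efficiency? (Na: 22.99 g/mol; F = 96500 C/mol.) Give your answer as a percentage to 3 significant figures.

Q = 17.9 × 1962 = 35120 C
n(e⁻) = 35120 / 96500 = 0.3639 mol
Na⁺ + e⁻ → Na, so theoretical n(Na) = 0.3639 mol → 8.366 g
Efficiency = 6.41 / 8.366 = 0.7662 = 76.6%

76.6%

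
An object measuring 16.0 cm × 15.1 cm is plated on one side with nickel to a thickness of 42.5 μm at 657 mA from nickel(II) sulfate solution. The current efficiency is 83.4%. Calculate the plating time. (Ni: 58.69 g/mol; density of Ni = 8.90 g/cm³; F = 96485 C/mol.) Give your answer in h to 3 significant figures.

15.2 h

Plated area = 16.0 × 15.1 = 241.6 cm²
Volume = 241.6 × 42.5×10⁻⁴ cm = 1.027 cm³
m(Ni) = 1.027 × 8.90 = 9.140 g
n(Ni) = 9.140 / 58.69 = 0.1557 mol; n(e⁻) = 2 × 0.1557 = 0.3114 mol
Q = 0.3114 × 96485 / 0.834 = 36030 C
t = 36030 / 0.657 = 54840 s = 15.2 h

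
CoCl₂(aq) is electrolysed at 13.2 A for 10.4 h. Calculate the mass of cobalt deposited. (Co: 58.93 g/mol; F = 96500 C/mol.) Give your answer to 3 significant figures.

151 g

Q = 13.2 A × 37440 s = 4.942×10^5 C
Moles of electrons = 4.942×10^5 / 96500 = 5.121 mol
Co²⁺ + 2e⁻ → Co, so n(Co) = 5.121 / 2 = 2.561 mol
m = 2.561 × 58.93 = 151 g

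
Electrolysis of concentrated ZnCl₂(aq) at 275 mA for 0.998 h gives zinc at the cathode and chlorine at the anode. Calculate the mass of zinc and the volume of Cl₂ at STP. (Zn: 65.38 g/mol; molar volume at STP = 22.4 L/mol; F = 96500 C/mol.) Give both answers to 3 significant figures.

0.335 g Zn; 0.115 L Cl₂

Q = 0.275 × 3592.8 = 988.0 C; n(e⁻) = 988.0 / 96500 = 0.01024 mol
Cathode: Zn²⁺ + 2e⁻ → Zn → n(Zn) = 0.01024/2 = 0.005120 mol → 0.335 g
Anode: 2Cl⁻ → Cl₂ + 2e⁻ → n(Cl₂) = 0.01024/2 = 0.005120 mol → 0.115 L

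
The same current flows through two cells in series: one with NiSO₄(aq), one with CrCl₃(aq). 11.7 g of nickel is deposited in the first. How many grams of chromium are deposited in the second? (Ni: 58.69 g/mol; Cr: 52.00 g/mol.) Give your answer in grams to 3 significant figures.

n(Ni) = 11.7 / 58.69 = 0.1994 mol
Ni²⁺ + 2e⁻ → Ni, so n(e⁻) = 2 × 0.1994 = 0.3988 mol
Same current for the same time ⇒ same n(e⁻) = 0.3988 mol in both cells.
Cr³⁺ + 3e⁻ → Cr, so n(Cr) = 0.3988 / 3 = 0.1329 mol
m(Cr) = 0.1329 × 52.00 = 6.91 g

6.91 g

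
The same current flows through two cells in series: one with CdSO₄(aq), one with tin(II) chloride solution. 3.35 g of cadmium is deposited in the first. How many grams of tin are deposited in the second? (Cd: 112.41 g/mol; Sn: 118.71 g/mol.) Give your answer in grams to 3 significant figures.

n(Cd) = 3.35 / 112.41 = 0.02980 mol
Cd²⁺ + 2e⁻ → Cd, so n(e⁻) = 2 × 0.02980 = 0.05960 mol
In series, the same 0.05960 mol of electrons flows through the second cell.
Sn²⁺ + 2e⁻ → Sn, so n(Sn) = 0.05960 / 2 = 0.02980 mol
m(Sn) = 0.02980 × 118.71 = 3.54 g

3.54 g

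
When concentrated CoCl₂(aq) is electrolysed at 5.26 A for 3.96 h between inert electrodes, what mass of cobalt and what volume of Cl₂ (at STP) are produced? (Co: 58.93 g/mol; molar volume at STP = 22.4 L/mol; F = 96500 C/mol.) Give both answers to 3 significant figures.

22.9 g Co; 8.70 L Cl₂

Q = 5.26 × 14256 = 74990 C; n(e⁻) = 74990 / 96500 = 0.7771 mol
Cathode: Co²⁺ + 2e⁻ → Co → n(Co) = 0.7771/2 = 0.3886 mol → 22.9 g
Anode: 2Cl⁻ → Cl₂ + 2e⁻ → n(Cl₂) = 0.7771/2 = 0.3886 mol → 8.70 L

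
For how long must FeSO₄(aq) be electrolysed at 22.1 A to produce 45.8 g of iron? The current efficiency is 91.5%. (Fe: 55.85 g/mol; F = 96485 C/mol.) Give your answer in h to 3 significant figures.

2.17 h

n(Fe) = 45.8 / 55.85 = 0.8201 mol
Fe²⁺ + 2e⁻ → Fe, so n(e⁻) = 2 × 0.8201 = 1.640 mol
Q = 1.640 × 96485 / 0.915 = 1.729×10^5 C
t = Q / I = 1.729×10^5 / 22.1 = 7824 s = 2.17 h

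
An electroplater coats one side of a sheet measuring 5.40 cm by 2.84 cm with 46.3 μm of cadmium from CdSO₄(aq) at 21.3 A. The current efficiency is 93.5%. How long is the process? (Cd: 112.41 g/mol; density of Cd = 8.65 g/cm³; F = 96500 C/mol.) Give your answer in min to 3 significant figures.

Plated area = 5.40 × 2.84 = 15.34 cm²
Volume = 15.34 × 46.3×10⁻⁴ cm = 0.07102 cm³
m(Cd) = 0.07102 × 8.65 = 0.6143 g
n(Cd) = 0.6143 / 112.41 = 0.005465 mol; n(e⁻) = 2 × 0.005465 = 0.01093 mol
Q = 0.01093 × 96500 / 0.935 = 1128 C
t = 1128 / 21.3 = 52.96 s = 0.883 min

0.883 min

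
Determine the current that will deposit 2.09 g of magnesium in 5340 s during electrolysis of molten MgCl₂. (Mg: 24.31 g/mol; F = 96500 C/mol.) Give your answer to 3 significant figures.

3.11 A

n(Mg) = 2.09 / 24.31 = 0.08597 mol
Mg²⁺ + 2e⁻ → Mg, so n(e⁻) = 2 × 0.08597 = 0.1719 mol
Q = 0.1719 × 96500 = 16590 C
I = Q / t = 16590 / 5340 s = 3.11 A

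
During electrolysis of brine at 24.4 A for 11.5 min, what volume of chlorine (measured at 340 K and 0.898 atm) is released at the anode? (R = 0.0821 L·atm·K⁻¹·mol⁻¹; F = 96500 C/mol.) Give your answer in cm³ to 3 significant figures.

2710 cm³

Q = It = 24.4 × 690 = 16840 C
n(e⁻) = Q/F = 16840/96500 = 0.1745 mol
2Cl⁻ → Cl₂ + 2e⁻, so n(Cl₂) = 0.1745 / 2 = 0.08725 mol
V = nRT/P = 0.08725 × 0.0821 × 340 / 0.898 = 2.712 L
= 2710 cm³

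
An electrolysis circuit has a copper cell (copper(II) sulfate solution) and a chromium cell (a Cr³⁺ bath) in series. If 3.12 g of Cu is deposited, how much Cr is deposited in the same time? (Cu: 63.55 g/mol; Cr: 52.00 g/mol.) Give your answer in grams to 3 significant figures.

1.70 g

n(Cu) = 3.12 / 63.55 = 0.04910 mol
Cu²⁺ + 2e⁻ → Cu, so n(e⁻) = 2 × 0.04910 = 0.09820 mol
The cells are in series, so the same charge (and hence the same n(e⁻) = 0.09820 mol) passes through both.
Cr³⁺ + 3e⁻ → Cr, so n(Cr) = 0.09820 / 3 = 0.03273 mol
m(Cr) = 0.03273 × 52.00 = 1.70 g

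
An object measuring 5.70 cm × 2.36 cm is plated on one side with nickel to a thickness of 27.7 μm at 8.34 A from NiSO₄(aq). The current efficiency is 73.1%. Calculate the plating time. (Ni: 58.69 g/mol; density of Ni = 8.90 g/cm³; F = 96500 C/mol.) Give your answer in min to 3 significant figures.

2.98 min

Plated area = 5.70 × 2.36 = 13.45 cm²
Volume = 13.45 × 27.7×10⁻⁴ cm = 0.03726 cm³
m(Ni) = 0.03726 × 8.90 = 0.3316 g
n(Ni) = 0.3316 / 58.69 = 0.005650 mol; n(e⁻) = 2 × 0.005650 = 0.01130 mol
Q = 0.01130 × 96500 / 0.731 = 1492 C
t = 1492 / 8.34 = 178.9 s = 2.98 min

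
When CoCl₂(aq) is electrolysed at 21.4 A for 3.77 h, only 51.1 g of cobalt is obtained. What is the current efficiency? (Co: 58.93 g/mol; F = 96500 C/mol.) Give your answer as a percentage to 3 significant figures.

Q = 21.4 × 13572 = 2.904×10^5 C
n(e⁻) = 2.904×10^5 / 96500 = 3.009 mol
Co²⁺ + 2e⁻ → Co, so theoretical n(Co) = 1.505 mol → 88.69 g
Efficiency = 51.1 / 88.69 = 0.5762 = 57.6%

57.6%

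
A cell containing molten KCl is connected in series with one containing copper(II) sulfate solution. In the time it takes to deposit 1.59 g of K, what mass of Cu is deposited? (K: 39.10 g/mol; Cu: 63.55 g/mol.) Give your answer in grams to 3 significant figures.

1.29 g

n(K) = 1.59 / 39.10 = 0.04066 mol
K⁺ + e⁻ → K, so n(e⁻) = 0.04066 mol
The cells are in series, so the same charge (and hence the same n(e⁻) = 0.04066 mol) passes through both.
Cu²⁺ + 2e⁻ → Cu, so n(Cu) = 0.04066 / 2 = 0.02033 mol
m(Cu) = 0.02033 × 63.55 = 1.29 g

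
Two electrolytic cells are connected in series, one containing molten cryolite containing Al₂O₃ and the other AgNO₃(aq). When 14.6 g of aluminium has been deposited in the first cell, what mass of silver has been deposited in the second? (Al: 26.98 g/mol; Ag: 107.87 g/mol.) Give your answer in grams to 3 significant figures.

n(Al) = 14.6 / 26.98 = 0.5411 mol
Al³⁺ + 3e⁻ → Al, so n(e⁻) = 3 × 0.5411 = 1.623 mol
In series, the same 1.623 mol of electrons flows through the second cell.
Ag⁺ + e⁻ → Ag, so n(Ag) = 1.623 mol
m(Ag) = 1.623 × 107.87 = 175 g

175 g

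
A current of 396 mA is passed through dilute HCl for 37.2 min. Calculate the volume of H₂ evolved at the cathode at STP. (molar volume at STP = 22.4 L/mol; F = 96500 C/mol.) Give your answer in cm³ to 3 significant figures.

103 cm³

Q = 0.396 A × 2232 s = 883.9 C
Moles of electrons = 883.9 / 96500 = 0.009160 mol
2H⁺ + 2e⁻ → H₂, so n(H₂) = 0.009160 / 2 = 0.004580 mol
V = 0.004580 × 22.4 = 0.1026 L
= 103 cm³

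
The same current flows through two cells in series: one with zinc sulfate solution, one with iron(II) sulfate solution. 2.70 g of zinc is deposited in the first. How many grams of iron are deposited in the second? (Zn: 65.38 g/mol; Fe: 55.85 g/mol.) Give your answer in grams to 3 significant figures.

2.31 g

n(Zn) = 2.70 / 65.38 = 0.04130 mol
Zn²⁺ + 2e⁻ → Zn, so n(e⁻) = 2 × 0.04130 = 0.08260 mol
Since the cells are in series, n(e⁻) in the Fe cell is also 0.08260 mol.
Fe²⁺ + 2e⁻ → Fe, so n(Fe) = 0.08260 / 2 = 0.04130 mol
m(Fe) = 0.04130 × 55.85 = 2.31 g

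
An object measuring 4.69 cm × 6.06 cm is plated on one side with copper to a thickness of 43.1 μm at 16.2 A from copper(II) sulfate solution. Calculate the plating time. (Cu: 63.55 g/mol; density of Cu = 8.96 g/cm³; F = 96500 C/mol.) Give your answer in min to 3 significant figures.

3.43 min

Plated area = 4.69 × 6.06 = 28.42 cm²
Volume = 28.42 × 43.1×10⁻⁴ cm = 0.1225 cm³
m(Cu) = 0.1225 × 8.96 = 1.098 g
n(Cu) = 1.098 / 63.55 = 0.01728 mol; n(e⁻) = 2 × 0.01728 = 0.03456 mol
Q = 0.03456 × 96500 = 3335 C
t = 3335 / 16.2 = 205.9 s = 3.43 min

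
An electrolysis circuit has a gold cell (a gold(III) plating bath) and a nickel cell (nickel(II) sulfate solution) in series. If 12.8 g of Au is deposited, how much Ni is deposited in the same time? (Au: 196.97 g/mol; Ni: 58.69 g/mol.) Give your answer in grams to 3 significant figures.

n(Au) = 12.8 / 196.97 = 0.06498 mol
Au³⁺ + 3e⁻ → Au, so n(e⁻) = 3 × 0.06498 = 0.1949 mol
Same current for the same time ⇒ same n(e⁻) = 0.1949 mol in both cells.
Ni²⁺ + 2e⁻ → Ni, so n(Ni) = 0.1949 / 2 = 0.09745 mol
m(Ni) = 0.09745 × 58.69 = 5.72 g

5.72 g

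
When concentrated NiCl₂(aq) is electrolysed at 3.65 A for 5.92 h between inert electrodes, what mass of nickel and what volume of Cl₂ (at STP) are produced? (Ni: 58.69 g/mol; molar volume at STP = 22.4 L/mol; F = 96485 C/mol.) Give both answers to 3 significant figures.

Q = 3.65 × 21312 = 77790 C; n(e⁻) = 77790 / 96485 = 0.8062 mol
Cathode: Ni²⁺ + 2e⁻ → Ni → n(Ni) = 0.8062/2 = 0.4031 mol → 23.7 g
Anode: 2Cl⁻ → Cl₂ + 2e⁻ → n(Cl₂) = 0.8062/2 = 0.4031 mol → 9.03 L

23.7 g Ni; 9.03 L Cl₂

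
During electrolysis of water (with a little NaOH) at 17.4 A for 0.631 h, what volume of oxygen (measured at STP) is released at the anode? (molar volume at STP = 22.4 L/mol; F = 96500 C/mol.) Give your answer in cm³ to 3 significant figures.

Q = It = 17.4 × 2271.6 = 39530 C
n(e⁻) = Q/F = 39530/96500 = 0.4096 mol
2H₂O → O₂ + 4H⁺ + 4e⁻, so n(O₂) = 0.4096 / 4 = 0.1024 mol
V = 0.1024 × 22.4 = 2.294 L
= 2290 cm³

2290 cm³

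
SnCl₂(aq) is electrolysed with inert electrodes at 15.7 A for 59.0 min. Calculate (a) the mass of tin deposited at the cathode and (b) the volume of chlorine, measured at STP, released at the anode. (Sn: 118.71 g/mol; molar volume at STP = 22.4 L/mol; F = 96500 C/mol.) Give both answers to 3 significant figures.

34.2 g Sn; 6.45 L Cl₂

Q = 15.7 × 3540 = 55580 C; n(e⁻) = 55580 / 96500 = 0.5760 mol
Cathode: Sn²⁺ + 2e⁻ → Sn → n(Sn) = 0.5760/2 = 0.2880 mol → 34.2 g
Anode: 2Cl⁻ → Cl₂ + 2e⁻ → n(Cl₂) = 0.5760/2 = 0.2880 mol → 6.45 L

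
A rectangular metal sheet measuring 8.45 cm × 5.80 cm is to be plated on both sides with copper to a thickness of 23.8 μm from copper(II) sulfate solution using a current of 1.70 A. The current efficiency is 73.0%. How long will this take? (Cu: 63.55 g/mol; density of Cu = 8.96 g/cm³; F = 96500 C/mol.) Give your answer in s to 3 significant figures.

Plated area = 2 × 8.45 × 5.80 = 98.02 cm²
Volume = 98.02 × 23.8×10⁻⁴ cm = 0.2333 cm³
m(Cu) = 0.2333 × 8.96 = 2.090 g
n(Cu) = 2.090 / 63.55 = 0.03289 mol; n(e⁻) = 2 × 0.03289 = 0.06578 mol
Q = 0.06578 × 96500 / 0.730 = 8696 C
t = 8696 / 1.70 = 5115 s

5120 s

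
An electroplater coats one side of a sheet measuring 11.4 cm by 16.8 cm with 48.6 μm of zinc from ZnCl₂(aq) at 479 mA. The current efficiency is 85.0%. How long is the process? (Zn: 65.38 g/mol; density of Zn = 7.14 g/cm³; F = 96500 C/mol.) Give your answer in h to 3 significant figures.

Plated area = 11.4 × 16.8 = 191.5 cm²
Volume = 191.5 × 48.6×10⁻⁴ cm = 0.9307 cm³
m(Zn) = 0.9307 × 7.14 = 6.645 g
n(Zn) = 6.645 / 65.38 = 0.1016 mol; n(e⁻) = 2 × 0.1016 = 0.2032 mol
Q = 0.2032 × 96500 / 0.850 = 23070 C
t = 23070 / 0.479 = 48160 s = 13.4 h

13.4 h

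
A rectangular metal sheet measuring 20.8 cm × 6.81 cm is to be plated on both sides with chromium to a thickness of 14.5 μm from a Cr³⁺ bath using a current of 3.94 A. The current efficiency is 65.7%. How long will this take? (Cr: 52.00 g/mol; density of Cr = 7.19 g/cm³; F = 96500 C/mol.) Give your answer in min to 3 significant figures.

106 min

Plated area = 2 × 20.8 × 6.81 = 283.3 cm²
Volume = 283.3 × 14.5×10⁻⁴ cm = 0.4108 cm³
m(Cr) = 0.4108 × 7.19 = 2.954 g
n(Cr) = 2.954 / 52.00 = 0.05681 mol; n(e⁻) = 3 × 0.05681 = 0.1704 mol
Q = 0.1704 × 96500 / 0.657 = 25030 C
t = 25030 / 3.94 = 6353 s = 106 min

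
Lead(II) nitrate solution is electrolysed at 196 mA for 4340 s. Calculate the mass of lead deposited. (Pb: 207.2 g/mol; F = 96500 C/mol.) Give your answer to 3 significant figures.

0.913 g

Charge passed = 0.196 × 4340 = 850.6 C
n(e⁻) = 850.6 / 96500 = 0.008815 mol
Pb²⁺ + 2e⁻ → Pb, so n(Pb) = 0.008815 / 2 = 0.004408 mol
m = 0.004408 × 207.2 = 0.913 g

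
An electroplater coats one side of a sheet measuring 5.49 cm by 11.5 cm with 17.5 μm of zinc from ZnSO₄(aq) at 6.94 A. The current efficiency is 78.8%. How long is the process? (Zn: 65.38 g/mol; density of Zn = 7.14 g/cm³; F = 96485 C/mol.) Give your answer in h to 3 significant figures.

0.118 h

Plated area = 5.49 × 11.5 = 63.14 cm²
Volume = 63.14 × 17.5×10⁻⁴ cm = 0.1105 cm³
m(Zn) = 0.1105 × 7.14 = 0.7890 g
n(Zn) = 0.7890 / 65.38 = 0.01207 mol; n(e⁻) = 2 × 0.01207 = 0.02414 mol
Q = 0.02414 × 96485 / 0.788 = 2956 C
t = 2956 / 6.94 = 425.9 s = 0.118 h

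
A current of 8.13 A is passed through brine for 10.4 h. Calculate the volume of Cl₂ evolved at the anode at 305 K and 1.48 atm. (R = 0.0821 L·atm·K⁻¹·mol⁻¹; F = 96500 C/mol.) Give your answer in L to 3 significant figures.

Charge passed = 8.13 × 37440 = 3.044×10^5 C
n(e⁻) = 3.044×10^5 / 96500 = 3.154 mol
2Cl⁻ → Cl₂ + 2e⁻, so n(Cl₂) = 3.154 / 2 = 1.577 mol
V = nRT/P = 1.577 × 0.0821 × 305 / 1.48 = 26.68 L

26.7 L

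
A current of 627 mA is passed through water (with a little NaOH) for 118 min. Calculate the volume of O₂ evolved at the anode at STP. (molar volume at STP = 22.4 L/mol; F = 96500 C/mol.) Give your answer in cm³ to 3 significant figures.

258 cm³

Q = 0.627 A × 7080 s = 4439 C
Moles of electrons = 4439 / 96500 = 0.04600 mol
2H₂O → O₂ + 4H⁺ + 4e⁻, so n(O₂) = 0.04600 / 4 = 0.01150 mol
V = 0.01150 × 22.4 = 0.2576 L
= 258 cm³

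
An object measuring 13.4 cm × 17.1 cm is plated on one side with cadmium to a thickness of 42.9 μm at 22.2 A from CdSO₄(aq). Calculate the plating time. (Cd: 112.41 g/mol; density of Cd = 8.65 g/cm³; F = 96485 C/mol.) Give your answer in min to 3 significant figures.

11.0 min

Plated area = 13.4 × 17.1 = 229.1 cm²
Volume = 229.1 × 42.9×10⁻⁴ cm = 0.9828 cm³
m(Cd) = 0.9828 × 8.65 = 8.501 g
n(Cd) = 8.501 / 112.41 = 0.07562 mol; n(e⁻) = 2 × 0.07562 = 0.1512 mol
Q = 0.1512 × 96485 = 14590 C
t = 14590 / 22.2 = 657.2 s = 11.0 min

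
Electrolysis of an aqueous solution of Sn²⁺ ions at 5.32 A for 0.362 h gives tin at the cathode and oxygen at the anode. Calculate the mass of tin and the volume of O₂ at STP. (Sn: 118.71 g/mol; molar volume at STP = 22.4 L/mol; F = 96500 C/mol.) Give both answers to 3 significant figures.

4.26 g Sn; 0.402 L O₂

Q = 5.32 × 1303.2 = 6933 C; n(e⁻) = 6933 / 96500 = 0.07184 mol
Cathode: Sn²⁺ + 2e⁻ → Sn → n(Sn) = 0.07184/2 = 0.03592 mol → 4.26 g
Anode: 2H₂O → O₂ + 4H⁺ + 4e⁻ → n(O₂) = 0.07184/4 = 0.01796 mol → 0.402 L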